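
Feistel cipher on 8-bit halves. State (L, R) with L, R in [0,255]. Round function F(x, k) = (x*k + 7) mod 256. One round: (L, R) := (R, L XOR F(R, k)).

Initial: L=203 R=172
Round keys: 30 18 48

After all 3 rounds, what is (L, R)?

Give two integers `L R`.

Round 1 (k=30): L=172 R=228
Round 2 (k=18): L=228 R=163
Round 3 (k=48): L=163 R=115

Answer: 163 115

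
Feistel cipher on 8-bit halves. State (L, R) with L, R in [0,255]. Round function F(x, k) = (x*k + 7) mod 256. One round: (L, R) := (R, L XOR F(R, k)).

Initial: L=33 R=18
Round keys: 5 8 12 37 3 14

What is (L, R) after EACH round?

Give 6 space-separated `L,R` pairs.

Round 1 (k=5): L=18 R=64
Round 2 (k=8): L=64 R=21
Round 3 (k=12): L=21 R=67
Round 4 (k=37): L=67 R=163
Round 5 (k=3): L=163 R=179
Round 6 (k=14): L=179 R=114

Answer: 18,64 64,21 21,67 67,163 163,179 179,114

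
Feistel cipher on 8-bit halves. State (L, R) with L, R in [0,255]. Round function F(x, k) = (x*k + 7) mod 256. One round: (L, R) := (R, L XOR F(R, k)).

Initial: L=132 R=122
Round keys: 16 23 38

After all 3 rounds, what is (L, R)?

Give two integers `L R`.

Round 1 (k=16): L=122 R=35
Round 2 (k=23): L=35 R=86
Round 3 (k=38): L=86 R=232

Answer: 86 232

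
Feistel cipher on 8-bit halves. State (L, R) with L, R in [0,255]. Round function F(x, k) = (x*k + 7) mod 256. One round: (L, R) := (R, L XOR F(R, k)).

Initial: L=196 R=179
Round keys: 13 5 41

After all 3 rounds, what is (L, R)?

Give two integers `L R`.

Round 1 (k=13): L=179 R=218
Round 2 (k=5): L=218 R=250
Round 3 (k=41): L=250 R=203

Answer: 250 203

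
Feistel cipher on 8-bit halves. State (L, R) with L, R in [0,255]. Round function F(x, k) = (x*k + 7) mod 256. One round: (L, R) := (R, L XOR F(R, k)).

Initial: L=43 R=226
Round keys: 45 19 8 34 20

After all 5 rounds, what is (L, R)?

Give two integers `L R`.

Answer: 214 106

Derivation:
Round 1 (k=45): L=226 R=234
Round 2 (k=19): L=234 R=135
Round 3 (k=8): L=135 R=213
Round 4 (k=34): L=213 R=214
Round 5 (k=20): L=214 R=106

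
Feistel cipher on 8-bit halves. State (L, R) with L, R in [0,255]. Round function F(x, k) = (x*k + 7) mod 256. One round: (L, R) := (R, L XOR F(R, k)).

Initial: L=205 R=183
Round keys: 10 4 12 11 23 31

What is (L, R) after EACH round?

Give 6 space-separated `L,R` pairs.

Round 1 (k=10): L=183 R=224
Round 2 (k=4): L=224 R=48
Round 3 (k=12): L=48 R=167
Round 4 (k=11): L=167 R=4
Round 5 (k=23): L=4 R=196
Round 6 (k=31): L=196 R=199

Answer: 183,224 224,48 48,167 167,4 4,196 196,199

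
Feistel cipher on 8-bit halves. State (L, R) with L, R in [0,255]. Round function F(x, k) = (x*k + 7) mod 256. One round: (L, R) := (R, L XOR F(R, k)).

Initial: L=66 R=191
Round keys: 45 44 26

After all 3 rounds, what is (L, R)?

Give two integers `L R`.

Round 1 (k=45): L=191 R=216
Round 2 (k=44): L=216 R=152
Round 3 (k=26): L=152 R=175

Answer: 152 175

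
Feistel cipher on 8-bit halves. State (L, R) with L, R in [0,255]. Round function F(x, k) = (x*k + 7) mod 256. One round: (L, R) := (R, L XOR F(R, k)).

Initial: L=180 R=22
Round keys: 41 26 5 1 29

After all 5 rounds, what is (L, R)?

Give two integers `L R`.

Answer: 29 131

Derivation:
Round 1 (k=41): L=22 R=57
Round 2 (k=26): L=57 R=199
Round 3 (k=5): L=199 R=211
Round 4 (k=1): L=211 R=29
Round 5 (k=29): L=29 R=131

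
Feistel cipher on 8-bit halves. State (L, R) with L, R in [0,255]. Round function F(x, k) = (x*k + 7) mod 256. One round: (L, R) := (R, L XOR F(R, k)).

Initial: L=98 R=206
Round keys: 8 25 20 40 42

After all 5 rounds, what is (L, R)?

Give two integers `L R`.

Answer: 205 179

Derivation:
Round 1 (k=8): L=206 R=21
Round 2 (k=25): L=21 R=218
Round 3 (k=20): L=218 R=26
Round 4 (k=40): L=26 R=205
Round 5 (k=42): L=205 R=179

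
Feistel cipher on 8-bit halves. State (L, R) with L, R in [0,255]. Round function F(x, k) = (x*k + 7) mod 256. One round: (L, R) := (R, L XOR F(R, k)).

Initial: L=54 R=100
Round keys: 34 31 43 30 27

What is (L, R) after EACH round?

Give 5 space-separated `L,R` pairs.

Answer: 100,121 121,202 202,140 140,165 165,226

Derivation:
Round 1 (k=34): L=100 R=121
Round 2 (k=31): L=121 R=202
Round 3 (k=43): L=202 R=140
Round 4 (k=30): L=140 R=165
Round 5 (k=27): L=165 R=226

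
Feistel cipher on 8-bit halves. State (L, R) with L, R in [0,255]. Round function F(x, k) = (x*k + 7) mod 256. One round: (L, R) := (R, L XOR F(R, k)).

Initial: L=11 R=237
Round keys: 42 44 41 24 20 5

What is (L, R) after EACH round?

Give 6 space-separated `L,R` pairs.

Round 1 (k=42): L=237 R=226
Round 2 (k=44): L=226 R=50
Round 3 (k=41): L=50 R=235
Round 4 (k=24): L=235 R=61
Round 5 (k=20): L=61 R=32
Round 6 (k=5): L=32 R=154

Answer: 237,226 226,50 50,235 235,61 61,32 32,154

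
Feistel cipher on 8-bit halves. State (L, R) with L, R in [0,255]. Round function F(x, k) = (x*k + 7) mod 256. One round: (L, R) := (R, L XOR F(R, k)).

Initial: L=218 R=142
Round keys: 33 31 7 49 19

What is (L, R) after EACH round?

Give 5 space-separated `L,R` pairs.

Round 1 (k=33): L=142 R=143
Round 2 (k=31): L=143 R=214
Round 3 (k=7): L=214 R=110
Round 4 (k=49): L=110 R=195
Round 5 (k=19): L=195 R=238

Answer: 142,143 143,214 214,110 110,195 195,238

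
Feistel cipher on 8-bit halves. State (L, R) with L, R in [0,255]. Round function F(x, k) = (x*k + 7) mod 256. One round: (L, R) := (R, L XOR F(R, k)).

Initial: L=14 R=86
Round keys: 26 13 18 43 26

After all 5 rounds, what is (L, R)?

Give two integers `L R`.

Answer: 23 35

Derivation:
Round 1 (k=26): L=86 R=205
Round 2 (k=13): L=205 R=38
Round 3 (k=18): L=38 R=126
Round 4 (k=43): L=126 R=23
Round 5 (k=26): L=23 R=35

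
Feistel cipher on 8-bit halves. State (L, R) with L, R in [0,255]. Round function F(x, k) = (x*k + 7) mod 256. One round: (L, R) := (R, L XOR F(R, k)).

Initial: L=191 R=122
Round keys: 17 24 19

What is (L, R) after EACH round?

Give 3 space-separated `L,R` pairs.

Round 1 (k=17): L=122 R=158
Round 2 (k=24): L=158 R=173
Round 3 (k=19): L=173 R=64

Answer: 122,158 158,173 173,64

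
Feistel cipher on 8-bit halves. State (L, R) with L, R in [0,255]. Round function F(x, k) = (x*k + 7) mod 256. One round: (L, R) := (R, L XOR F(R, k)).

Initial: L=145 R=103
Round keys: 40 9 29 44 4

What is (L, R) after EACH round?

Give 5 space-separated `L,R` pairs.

Round 1 (k=40): L=103 R=142
Round 2 (k=9): L=142 R=98
Round 3 (k=29): L=98 R=175
Round 4 (k=44): L=175 R=121
Round 5 (k=4): L=121 R=68

Answer: 103,142 142,98 98,175 175,121 121,68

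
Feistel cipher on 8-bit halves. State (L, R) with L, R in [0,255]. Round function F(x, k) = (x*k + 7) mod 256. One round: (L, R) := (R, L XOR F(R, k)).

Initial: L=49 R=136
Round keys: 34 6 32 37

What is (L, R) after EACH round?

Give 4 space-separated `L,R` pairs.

Answer: 136,38 38,99 99,65 65,15

Derivation:
Round 1 (k=34): L=136 R=38
Round 2 (k=6): L=38 R=99
Round 3 (k=32): L=99 R=65
Round 4 (k=37): L=65 R=15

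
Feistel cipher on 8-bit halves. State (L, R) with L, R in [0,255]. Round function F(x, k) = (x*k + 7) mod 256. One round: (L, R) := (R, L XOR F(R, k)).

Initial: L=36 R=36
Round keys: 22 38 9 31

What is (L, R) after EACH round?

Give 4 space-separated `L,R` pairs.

Answer: 36,59 59,237 237,103 103,109

Derivation:
Round 1 (k=22): L=36 R=59
Round 2 (k=38): L=59 R=237
Round 3 (k=9): L=237 R=103
Round 4 (k=31): L=103 R=109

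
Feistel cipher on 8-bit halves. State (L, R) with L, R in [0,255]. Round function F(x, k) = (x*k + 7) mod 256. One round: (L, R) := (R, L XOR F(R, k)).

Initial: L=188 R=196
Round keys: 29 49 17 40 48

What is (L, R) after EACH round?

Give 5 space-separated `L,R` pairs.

Round 1 (k=29): L=196 R=135
Round 2 (k=49): L=135 R=26
Round 3 (k=17): L=26 R=70
Round 4 (k=40): L=70 R=237
Round 5 (k=48): L=237 R=49

Answer: 196,135 135,26 26,70 70,237 237,49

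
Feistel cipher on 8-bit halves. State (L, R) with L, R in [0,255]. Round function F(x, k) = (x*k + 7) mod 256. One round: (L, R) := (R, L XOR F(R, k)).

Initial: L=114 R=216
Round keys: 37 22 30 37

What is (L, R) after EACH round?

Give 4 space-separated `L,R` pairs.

Round 1 (k=37): L=216 R=77
Round 2 (k=22): L=77 R=125
Round 3 (k=30): L=125 R=224
Round 4 (k=37): L=224 R=26

Answer: 216,77 77,125 125,224 224,26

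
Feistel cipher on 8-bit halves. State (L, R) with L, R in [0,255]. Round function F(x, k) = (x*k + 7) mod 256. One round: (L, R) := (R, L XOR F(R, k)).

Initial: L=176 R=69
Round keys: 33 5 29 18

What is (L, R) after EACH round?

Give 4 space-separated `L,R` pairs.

Answer: 69,92 92,150 150,89 89,223

Derivation:
Round 1 (k=33): L=69 R=92
Round 2 (k=5): L=92 R=150
Round 3 (k=29): L=150 R=89
Round 4 (k=18): L=89 R=223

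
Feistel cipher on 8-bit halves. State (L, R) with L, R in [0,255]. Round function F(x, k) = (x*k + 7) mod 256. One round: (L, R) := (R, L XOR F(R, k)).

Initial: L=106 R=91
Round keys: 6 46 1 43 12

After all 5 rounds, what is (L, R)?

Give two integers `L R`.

Round 1 (k=6): L=91 R=67
Round 2 (k=46): L=67 R=74
Round 3 (k=1): L=74 R=18
Round 4 (k=43): L=18 R=71
Round 5 (k=12): L=71 R=73

Answer: 71 73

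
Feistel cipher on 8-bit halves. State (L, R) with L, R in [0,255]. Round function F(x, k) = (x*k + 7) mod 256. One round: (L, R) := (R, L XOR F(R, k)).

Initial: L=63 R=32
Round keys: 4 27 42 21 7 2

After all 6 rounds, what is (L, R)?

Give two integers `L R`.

Round 1 (k=4): L=32 R=184
Round 2 (k=27): L=184 R=79
Round 3 (k=42): L=79 R=69
Round 4 (k=21): L=69 R=255
Round 5 (k=7): L=255 R=69
Round 6 (k=2): L=69 R=110

Answer: 69 110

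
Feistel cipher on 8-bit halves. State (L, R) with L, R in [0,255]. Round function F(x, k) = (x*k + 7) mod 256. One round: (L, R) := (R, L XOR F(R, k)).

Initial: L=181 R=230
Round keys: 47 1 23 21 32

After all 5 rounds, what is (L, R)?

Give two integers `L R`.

Round 1 (k=47): L=230 R=244
Round 2 (k=1): L=244 R=29
Round 3 (k=23): L=29 R=86
Round 4 (k=21): L=86 R=8
Round 5 (k=32): L=8 R=81

Answer: 8 81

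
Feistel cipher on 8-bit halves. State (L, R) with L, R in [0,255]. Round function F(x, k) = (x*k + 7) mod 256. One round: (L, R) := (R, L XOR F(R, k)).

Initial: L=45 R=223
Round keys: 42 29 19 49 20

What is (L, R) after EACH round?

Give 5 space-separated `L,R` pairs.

Answer: 223,176 176,40 40,79 79,14 14,80

Derivation:
Round 1 (k=42): L=223 R=176
Round 2 (k=29): L=176 R=40
Round 3 (k=19): L=40 R=79
Round 4 (k=49): L=79 R=14
Round 5 (k=20): L=14 R=80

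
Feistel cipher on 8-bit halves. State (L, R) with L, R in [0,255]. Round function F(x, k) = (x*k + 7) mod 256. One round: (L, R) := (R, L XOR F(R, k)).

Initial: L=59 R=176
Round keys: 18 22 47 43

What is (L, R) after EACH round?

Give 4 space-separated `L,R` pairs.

Round 1 (k=18): L=176 R=92
Round 2 (k=22): L=92 R=95
Round 3 (k=47): L=95 R=36
Round 4 (k=43): L=36 R=76

Answer: 176,92 92,95 95,36 36,76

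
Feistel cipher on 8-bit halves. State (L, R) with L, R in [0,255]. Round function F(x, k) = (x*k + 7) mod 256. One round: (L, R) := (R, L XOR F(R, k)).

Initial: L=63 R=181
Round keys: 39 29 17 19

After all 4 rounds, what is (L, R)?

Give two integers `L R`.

Answer: 65 215

Derivation:
Round 1 (k=39): L=181 R=165
Round 2 (k=29): L=165 R=13
Round 3 (k=17): L=13 R=65
Round 4 (k=19): L=65 R=215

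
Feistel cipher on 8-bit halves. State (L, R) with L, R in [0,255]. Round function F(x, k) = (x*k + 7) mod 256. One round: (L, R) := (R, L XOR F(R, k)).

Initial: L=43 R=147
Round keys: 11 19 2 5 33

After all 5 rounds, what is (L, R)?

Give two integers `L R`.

Round 1 (k=11): L=147 R=115
Round 2 (k=19): L=115 R=3
Round 3 (k=2): L=3 R=126
Round 4 (k=5): L=126 R=126
Round 5 (k=33): L=126 R=59

Answer: 126 59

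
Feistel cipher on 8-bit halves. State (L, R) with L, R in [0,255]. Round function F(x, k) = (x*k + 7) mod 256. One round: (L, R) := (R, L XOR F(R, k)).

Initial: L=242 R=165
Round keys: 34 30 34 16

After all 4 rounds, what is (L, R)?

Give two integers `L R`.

Round 1 (k=34): L=165 R=3
Round 2 (k=30): L=3 R=196
Round 3 (k=34): L=196 R=12
Round 4 (k=16): L=12 R=3

Answer: 12 3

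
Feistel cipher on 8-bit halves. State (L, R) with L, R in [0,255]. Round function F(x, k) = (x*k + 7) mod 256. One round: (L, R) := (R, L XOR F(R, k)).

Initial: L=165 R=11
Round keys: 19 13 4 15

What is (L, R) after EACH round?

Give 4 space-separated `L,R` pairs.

Round 1 (k=19): L=11 R=125
Round 2 (k=13): L=125 R=107
Round 3 (k=4): L=107 R=206
Round 4 (k=15): L=206 R=114

Answer: 11,125 125,107 107,206 206,114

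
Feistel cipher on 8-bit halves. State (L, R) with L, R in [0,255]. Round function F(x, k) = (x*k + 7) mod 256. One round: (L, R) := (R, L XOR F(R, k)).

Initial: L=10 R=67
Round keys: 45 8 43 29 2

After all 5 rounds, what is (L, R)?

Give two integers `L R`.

Answer: 198 132

Derivation:
Round 1 (k=45): L=67 R=196
Round 2 (k=8): L=196 R=100
Round 3 (k=43): L=100 R=23
Round 4 (k=29): L=23 R=198
Round 5 (k=2): L=198 R=132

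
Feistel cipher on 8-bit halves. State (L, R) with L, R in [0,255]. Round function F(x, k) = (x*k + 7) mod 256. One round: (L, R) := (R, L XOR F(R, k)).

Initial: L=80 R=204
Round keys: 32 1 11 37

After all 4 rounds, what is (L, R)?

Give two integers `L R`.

Round 1 (k=32): L=204 R=215
Round 2 (k=1): L=215 R=18
Round 3 (k=11): L=18 R=26
Round 4 (k=37): L=26 R=219

Answer: 26 219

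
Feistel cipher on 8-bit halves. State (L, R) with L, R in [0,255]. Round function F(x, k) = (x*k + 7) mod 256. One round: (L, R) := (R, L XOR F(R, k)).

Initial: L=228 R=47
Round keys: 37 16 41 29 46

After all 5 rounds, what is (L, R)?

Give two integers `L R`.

Round 1 (k=37): L=47 R=54
Round 2 (k=16): L=54 R=72
Round 3 (k=41): L=72 R=185
Round 4 (k=29): L=185 R=180
Round 5 (k=46): L=180 R=230

Answer: 180 230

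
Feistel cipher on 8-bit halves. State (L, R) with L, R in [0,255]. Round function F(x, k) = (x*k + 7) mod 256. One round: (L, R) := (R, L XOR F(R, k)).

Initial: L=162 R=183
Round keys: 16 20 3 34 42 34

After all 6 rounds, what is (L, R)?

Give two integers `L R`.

Answer: 83 242

Derivation:
Round 1 (k=16): L=183 R=213
Round 2 (k=20): L=213 R=28
Round 3 (k=3): L=28 R=142
Round 4 (k=34): L=142 R=255
Round 5 (k=42): L=255 R=83
Round 6 (k=34): L=83 R=242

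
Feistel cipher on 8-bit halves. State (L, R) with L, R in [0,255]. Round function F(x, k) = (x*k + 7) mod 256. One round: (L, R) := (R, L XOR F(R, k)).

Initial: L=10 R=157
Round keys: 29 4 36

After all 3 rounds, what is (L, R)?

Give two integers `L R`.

Round 1 (k=29): L=157 R=218
Round 2 (k=4): L=218 R=242
Round 3 (k=36): L=242 R=213

Answer: 242 213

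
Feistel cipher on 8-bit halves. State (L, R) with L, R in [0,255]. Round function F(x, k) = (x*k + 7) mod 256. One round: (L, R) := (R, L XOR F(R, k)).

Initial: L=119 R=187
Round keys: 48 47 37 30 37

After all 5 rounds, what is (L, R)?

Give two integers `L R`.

Round 1 (k=48): L=187 R=96
Round 2 (k=47): L=96 R=28
Round 3 (k=37): L=28 R=115
Round 4 (k=30): L=115 R=157
Round 5 (k=37): L=157 R=203

Answer: 157 203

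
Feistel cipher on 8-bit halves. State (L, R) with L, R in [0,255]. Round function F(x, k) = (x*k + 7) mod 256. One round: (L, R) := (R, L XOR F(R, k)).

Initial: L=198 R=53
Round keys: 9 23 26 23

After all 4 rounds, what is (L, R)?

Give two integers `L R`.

Answer: 101 58

Derivation:
Round 1 (k=9): L=53 R=34
Round 2 (k=23): L=34 R=32
Round 3 (k=26): L=32 R=101
Round 4 (k=23): L=101 R=58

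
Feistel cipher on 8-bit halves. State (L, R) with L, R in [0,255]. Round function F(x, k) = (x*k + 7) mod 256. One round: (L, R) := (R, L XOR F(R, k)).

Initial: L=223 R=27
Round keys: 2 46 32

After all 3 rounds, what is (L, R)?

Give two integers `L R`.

Round 1 (k=2): L=27 R=226
Round 2 (k=46): L=226 R=184
Round 3 (k=32): L=184 R=229

Answer: 184 229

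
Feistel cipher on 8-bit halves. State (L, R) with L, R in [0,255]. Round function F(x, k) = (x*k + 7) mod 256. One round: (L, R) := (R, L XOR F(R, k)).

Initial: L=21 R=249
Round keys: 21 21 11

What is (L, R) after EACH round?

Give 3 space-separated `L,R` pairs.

Round 1 (k=21): L=249 R=97
Round 2 (k=21): L=97 R=5
Round 3 (k=11): L=5 R=95

Answer: 249,97 97,5 5,95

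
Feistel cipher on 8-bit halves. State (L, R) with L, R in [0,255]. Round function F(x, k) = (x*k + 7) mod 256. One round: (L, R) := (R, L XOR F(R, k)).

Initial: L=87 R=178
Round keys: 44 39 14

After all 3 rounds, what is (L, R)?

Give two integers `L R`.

Round 1 (k=44): L=178 R=200
Round 2 (k=39): L=200 R=205
Round 3 (k=14): L=205 R=245

Answer: 205 245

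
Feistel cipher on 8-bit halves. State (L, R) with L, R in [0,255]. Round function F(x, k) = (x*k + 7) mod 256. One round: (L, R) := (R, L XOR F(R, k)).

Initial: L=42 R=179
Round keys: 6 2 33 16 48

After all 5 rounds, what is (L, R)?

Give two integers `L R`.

Answer: 249 193

Derivation:
Round 1 (k=6): L=179 R=19
Round 2 (k=2): L=19 R=158
Round 3 (k=33): L=158 R=118
Round 4 (k=16): L=118 R=249
Round 5 (k=48): L=249 R=193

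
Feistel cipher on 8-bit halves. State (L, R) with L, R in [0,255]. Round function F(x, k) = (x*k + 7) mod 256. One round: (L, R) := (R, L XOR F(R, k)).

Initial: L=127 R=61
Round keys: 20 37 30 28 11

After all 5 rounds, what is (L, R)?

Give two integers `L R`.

Round 1 (k=20): L=61 R=180
Round 2 (k=37): L=180 R=54
Round 3 (k=30): L=54 R=239
Round 4 (k=28): L=239 R=29
Round 5 (k=11): L=29 R=169

Answer: 29 169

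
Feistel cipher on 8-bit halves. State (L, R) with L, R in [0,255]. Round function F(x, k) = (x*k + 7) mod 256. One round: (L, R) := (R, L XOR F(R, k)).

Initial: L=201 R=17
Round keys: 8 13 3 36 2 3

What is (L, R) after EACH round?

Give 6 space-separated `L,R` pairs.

Round 1 (k=8): L=17 R=70
Round 2 (k=13): L=70 R=132
Round 3 (k=3): L=132 R=213
Round 4 (k=36): L=213 R=127
Round 5 (k=2): L=127 R=208
Round 6 (k=3): L=208 R=8

Answer: 17,70 70,132 132,213 213,127 127,208 208,8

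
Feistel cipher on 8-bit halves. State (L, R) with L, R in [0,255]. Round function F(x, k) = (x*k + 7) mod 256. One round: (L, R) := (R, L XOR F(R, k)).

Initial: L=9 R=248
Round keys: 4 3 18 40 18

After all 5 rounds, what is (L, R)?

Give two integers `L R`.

Answer: 54 212

Derivation:
Round 1 (k=4): L=248 R=238
Round 2 (k=3): L=238 R=41
Round 3 (k=18): L=41 R=7
Round 4 (k=40): L=7 R=54
Round 5 (k=18): L=54 R=212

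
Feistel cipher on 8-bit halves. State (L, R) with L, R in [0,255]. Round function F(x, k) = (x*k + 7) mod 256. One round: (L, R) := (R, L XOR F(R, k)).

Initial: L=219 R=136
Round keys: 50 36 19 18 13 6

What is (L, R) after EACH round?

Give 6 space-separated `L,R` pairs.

Round 1 (k=50): L=136 R=76
Round 2 (k=36): L=76 R=63
Round 3 (k=19): L=63 R=248
Round 4 (k=18): L=248 R=72
Round 5 (k=13): L=72 R=87
Round 6 (k=6): L=87 R=89

Answer: 136,76 76,63 63,248 248,72 72,87 87,89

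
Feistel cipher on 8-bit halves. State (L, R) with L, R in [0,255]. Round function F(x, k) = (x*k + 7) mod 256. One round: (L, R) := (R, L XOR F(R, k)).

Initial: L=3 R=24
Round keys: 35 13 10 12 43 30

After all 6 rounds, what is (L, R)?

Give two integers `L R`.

Answer: 6 115

Derivation:
Round 1 (k=35): L=24 R=76
Round 2 (k=13): L=76 R=251
Round 3 (k=10): L=251 R=153
Round 4 (k=12): L=153 R=200
Round 5 (k=43): L=200 R=6
Round 6 (k=30): L=6 R=115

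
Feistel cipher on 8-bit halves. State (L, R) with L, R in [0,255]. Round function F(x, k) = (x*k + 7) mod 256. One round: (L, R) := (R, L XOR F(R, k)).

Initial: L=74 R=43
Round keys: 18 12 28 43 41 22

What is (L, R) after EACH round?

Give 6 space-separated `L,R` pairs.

Round 1 (k=18): L=43 R=71
Round 2 (k=12): L=71 R=112
Round 3 (k=28): L=112 R=0
Round 4 (k=43): L=0 R=119
Round 5 (k=41): L=119 R=22
Round 6 (k=22): L=22 R=156

Answer: 43,71 71,112 112,0 0,119 119,22 22,156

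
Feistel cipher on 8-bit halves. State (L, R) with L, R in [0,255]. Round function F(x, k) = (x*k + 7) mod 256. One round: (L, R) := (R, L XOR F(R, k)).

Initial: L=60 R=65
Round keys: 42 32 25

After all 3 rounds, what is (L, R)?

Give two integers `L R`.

Answer: 230 240

Derivation:
Round 1 (k=42): L=65 R=141
Round 2 (k=32): L=141 R=230
Round 3 (k=25): L=230 R=240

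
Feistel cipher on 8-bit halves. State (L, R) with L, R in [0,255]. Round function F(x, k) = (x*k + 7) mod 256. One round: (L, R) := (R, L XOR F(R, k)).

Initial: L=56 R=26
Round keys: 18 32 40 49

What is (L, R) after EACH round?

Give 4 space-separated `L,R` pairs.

Round 1 (k=18): L=26 R=227
Round 2 (k=32): L=227 R=125
Round 3 (k=40): L=125 R=108
Round 4 (k=49): L=108 R=206

Answer: 26,227 227,125 125,108 108,206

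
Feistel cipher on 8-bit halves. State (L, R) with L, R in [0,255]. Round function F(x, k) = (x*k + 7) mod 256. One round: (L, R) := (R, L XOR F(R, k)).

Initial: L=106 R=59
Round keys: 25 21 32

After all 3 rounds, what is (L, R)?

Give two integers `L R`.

Round 1 (k=25): L=59 R=160
Round 2 (k=21): L=160 R=28
Round 3 (k=32): L=28 R=39

Answer: 28 39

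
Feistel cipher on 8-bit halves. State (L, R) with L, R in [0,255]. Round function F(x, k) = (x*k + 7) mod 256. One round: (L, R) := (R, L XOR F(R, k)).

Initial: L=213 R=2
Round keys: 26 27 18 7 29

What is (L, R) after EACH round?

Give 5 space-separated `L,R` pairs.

Round 1 (k=26): L=2 R=238
Round 2 (k=27): L=238 R=35
Round 3 (k=18): L=35 R=147
Round 4 (k=7): L=147 R=47
Round 5 (k=29): L=47 R=201

Answer: 2,238 238,35 35,147 147,47 47,201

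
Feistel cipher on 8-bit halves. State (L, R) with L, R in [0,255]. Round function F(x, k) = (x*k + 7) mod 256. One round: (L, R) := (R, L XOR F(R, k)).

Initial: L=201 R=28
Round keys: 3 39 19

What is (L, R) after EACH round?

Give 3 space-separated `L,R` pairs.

Round 1 (k=3): L=28 R=146
Round 2 (k=39): L=146 R=89
Round 3 (k=19): L=89 R=48

Answer: 28,146 146,89 89,48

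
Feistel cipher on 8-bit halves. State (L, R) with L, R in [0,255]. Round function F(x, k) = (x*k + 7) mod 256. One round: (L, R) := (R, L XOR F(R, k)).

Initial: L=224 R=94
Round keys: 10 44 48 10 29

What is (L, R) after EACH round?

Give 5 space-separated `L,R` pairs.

Answer: 94,83 83,21 21,164 164,122 122,125

Derivation:
Round 1 (k=10): L=94 R=83
Round 2 (k=44): L=83 R=21
Round 3 (k=48): L=21 R=164
Round 4 (k=10): L=164 R=122
Round 5 (k=29): L=122 R=125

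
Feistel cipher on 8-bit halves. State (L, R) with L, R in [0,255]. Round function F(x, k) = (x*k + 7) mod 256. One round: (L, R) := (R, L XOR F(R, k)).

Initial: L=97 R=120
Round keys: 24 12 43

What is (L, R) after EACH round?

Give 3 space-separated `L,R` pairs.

Answer: 120,38 38,183 183,226

Derivation:
Round 1 (k=24): L=120 R=38
Round 2 (k=12): L=38 R=183
Round 3 (k=43): L=183 R=226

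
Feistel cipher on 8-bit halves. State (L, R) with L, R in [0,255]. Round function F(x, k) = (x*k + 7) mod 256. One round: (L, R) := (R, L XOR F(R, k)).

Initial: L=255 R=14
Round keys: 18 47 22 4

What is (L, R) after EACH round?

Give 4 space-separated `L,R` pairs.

Answer: 14,252 252,69 69,9 9,110

Derivation:
Round 1 (k=18): L=14 R=252
Round 2 (k=47): L=252 R=69
Round 3 (k=22): L=69 R=9
Round 4 (k=4): L=9 R=110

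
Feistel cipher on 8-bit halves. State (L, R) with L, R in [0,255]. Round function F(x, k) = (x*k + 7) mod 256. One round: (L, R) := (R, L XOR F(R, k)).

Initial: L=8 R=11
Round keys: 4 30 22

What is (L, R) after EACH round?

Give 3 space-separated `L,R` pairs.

Round 1 (k=4): L=11 R=59
Round 2 (k=30): L=59 R=250
Round 3 (k=22): L=250 R=184

Answer: 11,59 59,250 250,184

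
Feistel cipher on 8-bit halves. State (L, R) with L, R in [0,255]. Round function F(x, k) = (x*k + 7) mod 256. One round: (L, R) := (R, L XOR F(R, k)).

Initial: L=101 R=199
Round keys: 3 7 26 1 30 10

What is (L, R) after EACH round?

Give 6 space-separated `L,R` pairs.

Answer: 199,57 57,81 81,120 120,46 46,19 19,235

Derivation:
Round 1 (k=3): L=199 R=57
Round 2 (k=7): L=57 R=81
Round 3 (k=26): L=81 R=120
Round 4 (k=1): L=120 R=46
Round 5 (k=30): L=46 R=19
Round 6 (k=10): L=19 R=235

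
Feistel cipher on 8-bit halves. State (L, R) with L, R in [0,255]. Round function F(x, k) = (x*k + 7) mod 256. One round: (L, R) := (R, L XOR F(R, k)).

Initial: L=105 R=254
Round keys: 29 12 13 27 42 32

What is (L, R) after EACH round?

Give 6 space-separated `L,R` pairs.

Round 1 (k=29): L=254 R=164
Round 2 (k=12): L=164 R=73
Round 3 (k=13): L=73 R=24
Round 4 (k=27): L=24 R=198
Round 5 (k=42): L=198 R=155
Round 6 (k=32): L=155 R=161

Answer: 254,164 164,73 73,24 24,198 198,155 155,161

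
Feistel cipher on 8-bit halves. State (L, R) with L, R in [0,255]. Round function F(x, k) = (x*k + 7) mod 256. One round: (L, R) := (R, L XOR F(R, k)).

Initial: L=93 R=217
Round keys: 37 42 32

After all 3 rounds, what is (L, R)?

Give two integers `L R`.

Answer: 184 62

Derivation:
Round 1 (k=37): L=217 R=57
Round 2 (k=42): L=57 R=184
Round 3 (k=32): L=184 R=62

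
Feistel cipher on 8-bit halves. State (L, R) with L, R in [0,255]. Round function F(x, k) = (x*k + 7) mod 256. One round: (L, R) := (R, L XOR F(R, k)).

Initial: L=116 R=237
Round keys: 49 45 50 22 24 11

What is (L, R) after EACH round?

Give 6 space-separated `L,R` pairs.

Round 1 (k=49): L=237 R=16
Round 2 (k=45): L=16 R=58
Round 3 (k=50): L=58 R=75
Round 4 (k=22): L=75 R=67
Round 5 (k=24): L=67 R=4
Round 6 (k=11): L=4 R=112

Answer: 237,16 16,58 58,75 75,67 67,4 4,112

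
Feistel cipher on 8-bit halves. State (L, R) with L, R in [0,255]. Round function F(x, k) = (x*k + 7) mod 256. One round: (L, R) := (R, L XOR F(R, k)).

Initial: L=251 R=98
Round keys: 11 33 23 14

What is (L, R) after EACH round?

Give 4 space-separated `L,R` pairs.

Answer: 98,198 198,239 239,70 70,52

Derivation:
Round 1 (k=11): L=98 R=198
Round 2 (k=33): L=198 R=239
Round 3 (k=23): L=239 R=70
Round 4 (k=14): L=70 R=52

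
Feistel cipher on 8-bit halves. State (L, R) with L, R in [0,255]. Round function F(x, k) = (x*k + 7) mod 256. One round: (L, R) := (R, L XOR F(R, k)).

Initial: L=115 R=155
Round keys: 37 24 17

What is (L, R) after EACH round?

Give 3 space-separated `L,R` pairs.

Answer: 155,29 29,36 36,118

Derivation:
Round 1 (k=37): L=155 R=29
Round 2 (k=24): L=29 R=36
Round 3 (k=17): L=36 R=118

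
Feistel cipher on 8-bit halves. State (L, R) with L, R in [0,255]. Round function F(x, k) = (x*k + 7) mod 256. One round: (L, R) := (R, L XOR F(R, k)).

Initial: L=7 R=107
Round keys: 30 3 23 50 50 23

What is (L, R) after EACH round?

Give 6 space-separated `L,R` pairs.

Round 1 (k=30): L=107 R=150
Round 2 (k=3): L=150 R=162
Round 3 (k=23): L=162 R=3
Round 4 (k=50): L=3 R=63
Round 5 (k=50): L=63 R=86
Round 6 (k=23): L=86 R=254

Answer: 107,150 150,162 162,3 3,63 63,86 86,254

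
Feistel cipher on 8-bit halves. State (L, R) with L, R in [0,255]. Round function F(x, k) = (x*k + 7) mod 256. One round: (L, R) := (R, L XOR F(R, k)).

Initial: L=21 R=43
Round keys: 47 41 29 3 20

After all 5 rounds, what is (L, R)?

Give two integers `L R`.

Answer: 127 20

Derivation:
Round 1 (k=47): L=43 R=249
Round 2 (k=41): L=249 R=195
Round 3 (k=29): L=195 R=231
Round 4 (k=3): L=231 R=127
Round 5 (k=20): L=127 R=20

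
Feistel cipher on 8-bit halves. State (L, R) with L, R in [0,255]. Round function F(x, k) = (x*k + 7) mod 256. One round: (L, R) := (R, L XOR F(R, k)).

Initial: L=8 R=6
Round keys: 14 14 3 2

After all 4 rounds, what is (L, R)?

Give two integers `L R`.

Answer: 159 210

Derivation:
Round 1 (k=14): L=6 R=83
Round 2 (k=14): L=83 R=151
Round 3 (k=3): L=151 R=159
Round 4 (k=2): L=159 R=210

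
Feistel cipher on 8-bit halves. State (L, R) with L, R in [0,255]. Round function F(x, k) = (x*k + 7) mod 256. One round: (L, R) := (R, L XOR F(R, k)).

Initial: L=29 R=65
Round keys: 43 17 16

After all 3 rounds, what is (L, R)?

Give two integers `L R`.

Round 1 (k=43): L=65 R=239
Round 2 (k=17): L=239 R=167
Round 3 (k=16): L=167 R=152

Answer: 167 152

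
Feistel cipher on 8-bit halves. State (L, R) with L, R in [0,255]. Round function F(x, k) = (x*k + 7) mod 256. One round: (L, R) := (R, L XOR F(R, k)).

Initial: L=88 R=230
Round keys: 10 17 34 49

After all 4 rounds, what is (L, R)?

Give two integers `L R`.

Answer: 52 15

Derivation:
Round 1 (k=10): L=230 R=91
Round 2 (k=17): L=91 R=244
Round 3 (k=34): L=244 R=52
Round 4 (k=49): L=52 R=15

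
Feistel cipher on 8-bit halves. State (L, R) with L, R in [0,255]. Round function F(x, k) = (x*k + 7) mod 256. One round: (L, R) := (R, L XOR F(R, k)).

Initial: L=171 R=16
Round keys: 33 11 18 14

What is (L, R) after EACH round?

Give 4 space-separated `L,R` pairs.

Answer: 16,188 188,11 11,113 113,62

Derivation:
Round 1 (k=33): L=16 R=188
Round 2 (k=11): L=188 R=11
Round 3 (k=18): L=11 R=113
Round 4 (k=14): L=113 R=62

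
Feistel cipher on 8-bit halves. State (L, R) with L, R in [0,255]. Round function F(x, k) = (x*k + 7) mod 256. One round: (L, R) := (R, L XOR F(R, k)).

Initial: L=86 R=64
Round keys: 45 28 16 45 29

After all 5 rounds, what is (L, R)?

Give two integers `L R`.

Round 1 (k=45): L=64 R=17
Round 2 (k=28): L=17 R=163
Round 3 (k=16): L=163 R=38
Round 4 (k=45): L=38 R=22
Round 5 (k=29): L=22 R=163

Answer: 22 163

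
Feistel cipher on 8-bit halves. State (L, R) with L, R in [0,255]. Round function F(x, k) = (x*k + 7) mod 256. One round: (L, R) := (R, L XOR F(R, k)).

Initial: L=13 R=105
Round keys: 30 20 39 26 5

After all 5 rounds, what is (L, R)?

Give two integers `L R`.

Answer: 15 163

Derivation:
Round 1 (k=30): L=105 R=88
Round 2 (k=20): L=88 R=142
Round 3 (k=39): L=142 R=241
Round 4 (k=26): L=241 R=15
Round 5 (k=5): L=15 R=163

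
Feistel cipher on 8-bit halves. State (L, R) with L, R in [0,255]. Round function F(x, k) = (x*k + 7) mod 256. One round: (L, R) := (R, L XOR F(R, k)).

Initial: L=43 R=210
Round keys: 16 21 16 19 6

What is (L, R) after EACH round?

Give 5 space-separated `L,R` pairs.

Round 1 (k=16): L=210 R=12
Round 2 (k=21): L=12 R=209
Round 3 (k=16): L=209 R=27
Round 4 (k=19): L=27 R=217
Round 5 (k=6): L=217 R=6

Answer: 210,12 12,209 209,27 27,217 217,6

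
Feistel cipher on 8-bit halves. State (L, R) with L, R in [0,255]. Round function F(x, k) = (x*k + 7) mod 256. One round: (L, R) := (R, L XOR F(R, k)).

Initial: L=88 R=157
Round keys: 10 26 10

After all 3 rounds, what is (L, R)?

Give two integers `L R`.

Answer: 28 110

Derivation:
Round 1 (k=10): L=157 R=113
Round 2 (k=26): L=113 R=28
Round 3 (k=10): L=28 R=110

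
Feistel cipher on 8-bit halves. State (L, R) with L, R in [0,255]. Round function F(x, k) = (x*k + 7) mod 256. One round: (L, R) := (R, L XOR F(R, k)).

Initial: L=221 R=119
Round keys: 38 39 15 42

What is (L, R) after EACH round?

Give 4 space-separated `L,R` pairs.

Answer: 119,108 108,12 12,215 215,65

Derivation:
Round 1 (k=38): L=119 R=108
Round 2 (k=39): L=108 R=12
Round 3 (k=15): L=12 R=215
Round 4 (k=42): L=215 R=65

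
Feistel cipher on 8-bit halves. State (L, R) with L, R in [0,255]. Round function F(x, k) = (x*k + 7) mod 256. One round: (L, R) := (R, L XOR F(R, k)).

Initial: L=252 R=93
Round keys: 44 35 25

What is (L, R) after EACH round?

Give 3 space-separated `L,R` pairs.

Answer: 93,255 255,185 185,231

Derivation:
Round 1 (k=44): L=93 R=255
Round 2 (k=35): L=255 R=185
Round 3 (k=25): L=185 R=231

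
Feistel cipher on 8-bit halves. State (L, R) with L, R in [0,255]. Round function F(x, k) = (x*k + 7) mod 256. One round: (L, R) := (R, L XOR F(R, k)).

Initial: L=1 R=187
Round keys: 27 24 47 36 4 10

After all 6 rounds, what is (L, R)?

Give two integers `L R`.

Round 1 (k=27): L=187 R=193
Round 2 (k=24): L=193 R=164
Round 3 (k=47): L=164 R=226
Round 4 (k=36): L=226 R=107
Round 5 (k=4): L=107 R=81
Round 6 (k=10): L=81 R=90

Answer: 81 90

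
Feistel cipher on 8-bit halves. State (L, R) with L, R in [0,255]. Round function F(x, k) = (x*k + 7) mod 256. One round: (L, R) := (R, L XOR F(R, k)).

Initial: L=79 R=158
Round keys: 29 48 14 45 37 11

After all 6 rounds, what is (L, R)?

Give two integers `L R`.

Answer: 9 209

Derivation:
Round 1 (k=29): L=158 R=162
Round 2 (k=48): L=162 R=249
Round 3 (k=14): L=249 R=7
Round 4 (k=45): L=7 R=187
Round 5 (k=37): L=187 R=9
Round 6 (k=11): L=9 R=209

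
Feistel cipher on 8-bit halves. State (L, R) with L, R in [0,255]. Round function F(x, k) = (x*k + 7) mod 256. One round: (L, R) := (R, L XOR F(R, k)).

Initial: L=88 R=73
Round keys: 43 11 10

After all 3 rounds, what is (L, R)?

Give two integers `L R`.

Answer: 132 61

Derivation:
Round 1 (k=43): L=73 R=18
Round 2 (k=11): L=18 R=132
Round 3 (k=10): L=132 R=61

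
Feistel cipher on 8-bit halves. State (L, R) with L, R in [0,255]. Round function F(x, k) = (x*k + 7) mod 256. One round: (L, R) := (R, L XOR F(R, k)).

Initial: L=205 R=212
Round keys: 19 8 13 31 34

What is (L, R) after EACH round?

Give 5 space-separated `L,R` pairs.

Answer: 212,14 14,163 163,64 64,100 100,15

Derivation:
Round 1 (k=19): L=212 R=14
Round 2 (k=8): L=14 R=163
Round 3 (k=13): L=163 R=64
Round 4 (k=31): L=64 R=100
Round 5 (k=34): L=100 R=15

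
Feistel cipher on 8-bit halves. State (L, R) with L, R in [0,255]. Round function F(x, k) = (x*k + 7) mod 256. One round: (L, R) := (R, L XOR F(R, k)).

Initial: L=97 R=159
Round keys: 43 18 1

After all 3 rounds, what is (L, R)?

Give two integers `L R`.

Round 1 (k=43): L=159 R=221
Round 2 (k=18): L=221 R=14
Round 3 (k=1): L=14 R=200

Answer: 14 200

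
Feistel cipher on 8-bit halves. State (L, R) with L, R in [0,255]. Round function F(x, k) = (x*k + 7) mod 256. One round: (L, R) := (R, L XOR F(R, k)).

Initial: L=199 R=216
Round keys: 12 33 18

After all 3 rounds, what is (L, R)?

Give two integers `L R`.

Round 1 (k=12): L=216 R=224
Round 2 (k=33): L=224 R=63
Round 3 (k=18): L=63 R=149

Answer: 63 149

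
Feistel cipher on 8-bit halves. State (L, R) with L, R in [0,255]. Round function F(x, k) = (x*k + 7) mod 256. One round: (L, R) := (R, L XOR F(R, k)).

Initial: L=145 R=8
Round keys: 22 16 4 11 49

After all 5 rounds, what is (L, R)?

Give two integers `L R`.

Answer: 177 13

Derivation:
Round 1 (k=22): L=8 R=38
Round 2 (k=16): L=38 R=111
Round 3 (k=4): L=111 R=229
Round 4 (k=11): L=229 R=177
Round 5 (k=49): L=177 R=13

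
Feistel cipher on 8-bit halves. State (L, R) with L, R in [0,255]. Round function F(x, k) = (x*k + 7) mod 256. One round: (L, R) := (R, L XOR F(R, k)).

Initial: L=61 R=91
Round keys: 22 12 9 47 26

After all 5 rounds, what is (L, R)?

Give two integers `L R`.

Round 1 (k=22): L=91 R=228
Round 2 (k=12): L=228 R=236
Round 3 (k=9): L=236 R=183
Round 4 (k=47): L=183 R=76
Round 5 (k=26): L=76 R=8

Answer: 76 8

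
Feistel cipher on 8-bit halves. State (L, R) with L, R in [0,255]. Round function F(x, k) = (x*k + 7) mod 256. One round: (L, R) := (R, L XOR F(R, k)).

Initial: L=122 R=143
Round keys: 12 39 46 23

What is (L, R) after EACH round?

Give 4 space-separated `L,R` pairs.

Round 1 (k=12): L=143 R=193
Round 2 (k=39): L=193 R=225
Round 3 (k=46): L=225 R=180
Round 4 (k=23): L=180 R=210

Answer: 143,193 193,225 225,180 180,210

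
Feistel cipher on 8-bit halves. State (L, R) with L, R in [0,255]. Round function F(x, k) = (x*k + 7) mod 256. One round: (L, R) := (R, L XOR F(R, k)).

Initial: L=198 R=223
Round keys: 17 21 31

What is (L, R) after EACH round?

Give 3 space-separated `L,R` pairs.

Round 1 (k=17): L=223 R=16
Round 2 (k=21): L=16 R=136
Round 3 (k=31): L=136 R=111

Answer: 223,16 16,136 136,111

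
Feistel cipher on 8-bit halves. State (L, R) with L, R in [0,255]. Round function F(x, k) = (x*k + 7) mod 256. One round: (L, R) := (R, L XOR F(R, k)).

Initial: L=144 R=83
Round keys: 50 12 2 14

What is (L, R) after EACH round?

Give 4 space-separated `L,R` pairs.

Round 1 (k=50): L=83 R=173
Round 2 (k=12): L=173 R=112
Round 3 (k=2): L=112 R=74
Round 4 (k=14): L=74 R=99

Answer: 83,173 173,112 112,74 74,99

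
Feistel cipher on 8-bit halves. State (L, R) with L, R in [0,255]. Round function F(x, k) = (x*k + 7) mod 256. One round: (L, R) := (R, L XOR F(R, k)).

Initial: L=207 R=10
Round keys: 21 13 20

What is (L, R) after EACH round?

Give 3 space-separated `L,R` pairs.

Round 1 (k=21): L=10 R=22
Round 2 (k=13): L=22 R=47
Round 3 (k=20): L=47 R=165

Answer: 10,22 22,47 47,165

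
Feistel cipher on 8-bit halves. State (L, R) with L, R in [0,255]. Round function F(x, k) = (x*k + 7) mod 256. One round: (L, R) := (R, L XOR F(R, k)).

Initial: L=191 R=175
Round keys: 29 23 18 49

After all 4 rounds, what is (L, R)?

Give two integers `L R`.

Round 1 (k=29): L=175 R=101
Round 2 (k=23): L=101 R=181
Round 3 (k=18): L=181 R=164
Round 4 (k=49): L=164 R=222

Answer: 164 222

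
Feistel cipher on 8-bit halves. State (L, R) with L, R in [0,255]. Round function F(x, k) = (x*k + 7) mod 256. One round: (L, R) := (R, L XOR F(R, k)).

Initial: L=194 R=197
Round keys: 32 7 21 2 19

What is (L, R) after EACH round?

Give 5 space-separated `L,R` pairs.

Answer: 197,101 101,15 15,39 39,90 90,146

Derivation:
Round 1 (k=32): L=197 R=101
Round 2 (k=7): L=101 R=15
Round 3 (k=21): L=15 R=39
Round 4 (k=2): L=39 R=90
Round 5 (k=19): L=90 R=146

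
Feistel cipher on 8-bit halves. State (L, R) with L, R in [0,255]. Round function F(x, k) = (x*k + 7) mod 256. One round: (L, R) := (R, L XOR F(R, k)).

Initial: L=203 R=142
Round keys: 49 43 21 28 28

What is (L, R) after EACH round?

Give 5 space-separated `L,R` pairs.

Round 1 (k=49): L=142 R=254
Round 2 (k=43): L=254 R=63
Round 3 (k=21): L=63 R=204
Round 4 (k=28): L=204 R=104
Round 5 (k=28): L=104 R=171

Answer: 142,254 254,63 63,204 204,104 104,171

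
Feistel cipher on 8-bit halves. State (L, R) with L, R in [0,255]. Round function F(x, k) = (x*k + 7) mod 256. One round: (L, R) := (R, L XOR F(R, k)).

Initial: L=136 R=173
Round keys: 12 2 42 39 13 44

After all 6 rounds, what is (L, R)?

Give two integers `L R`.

Round 1 (k=12): L=173 R=171
Round 2 (k=2): L=171 R=240
Round 3 (k=42): L=240 R=204
Round 4 (k=39): L=204 R=235
Round 5 (k=13): L=235 R=58
Round 6 (k=44): L=58 R=20

Answer: 58 20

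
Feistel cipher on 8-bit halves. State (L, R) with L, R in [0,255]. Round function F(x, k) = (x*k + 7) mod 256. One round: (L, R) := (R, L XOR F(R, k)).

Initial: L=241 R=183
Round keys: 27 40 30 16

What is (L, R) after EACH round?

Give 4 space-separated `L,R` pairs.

Answer: 183,165 165,120 120,178 178,95

Derivation:
Round 1 (k=27): L=183 R=165
Round 2 (k=40): L=165 R=120
Round 3 (k=30): L=120 R=178
Round 4 (k=16): L=178 R=95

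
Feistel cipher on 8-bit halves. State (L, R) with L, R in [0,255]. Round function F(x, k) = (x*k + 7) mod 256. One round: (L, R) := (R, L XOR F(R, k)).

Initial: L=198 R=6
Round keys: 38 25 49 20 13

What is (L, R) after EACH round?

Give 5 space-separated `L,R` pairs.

Answer: 6,45 45,106 106,124 124,221 221,60

Derivation:
Round 1 (k=38): L=6 R=45
Round 2 (k=25): L=45 R=106
Round 3 (k=49): L=106 R=124
Round 4 (k=20): L=124 R=221
Round 5 (k=13): L=221 R=60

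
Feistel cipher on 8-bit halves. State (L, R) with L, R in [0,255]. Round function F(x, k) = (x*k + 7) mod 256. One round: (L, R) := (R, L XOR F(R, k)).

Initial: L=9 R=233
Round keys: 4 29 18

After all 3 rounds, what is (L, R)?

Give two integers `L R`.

Round 1 (k=4): L=233 R=162
Round 2 (k=29): L=162 R=136
Round 3 (k=18): L=136 R=53

Answer: 136 53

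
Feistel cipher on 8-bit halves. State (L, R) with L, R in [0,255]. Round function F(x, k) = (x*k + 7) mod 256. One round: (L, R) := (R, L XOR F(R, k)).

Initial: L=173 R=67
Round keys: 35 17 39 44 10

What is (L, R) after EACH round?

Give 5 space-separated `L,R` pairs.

Answer: 67,157 157,55 55,245 245,20 20,58

Derivation:
Round 1 (k=35): L=67 R=157
Round 2 (k=17): L=157 R=55
Round 3 (k=39): L=55 R=245
Round 4 (k=44): L=245 R=20
Round 5 (k=10): L=20 R=58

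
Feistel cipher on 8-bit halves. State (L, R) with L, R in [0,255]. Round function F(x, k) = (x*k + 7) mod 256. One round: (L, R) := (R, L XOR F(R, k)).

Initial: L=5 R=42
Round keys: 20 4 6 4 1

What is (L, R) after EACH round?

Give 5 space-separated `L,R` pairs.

Round 1 (k=20): L=42 R=74
Round 2 (k=4): L=74 R=5
Round 3 (k=6): L=5 R=111
Round 4 (k=4): L=111 R=198
Round 5 (k=1): L=198 R=162

Answer: 42,74 74,5 5,111 111,198 198,162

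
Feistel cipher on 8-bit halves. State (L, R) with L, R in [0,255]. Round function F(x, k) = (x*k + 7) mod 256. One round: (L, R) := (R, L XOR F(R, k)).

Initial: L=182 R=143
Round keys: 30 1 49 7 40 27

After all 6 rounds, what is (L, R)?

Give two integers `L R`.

Round 1 (k=30): L=143 R=127
Round 2 (k=1): L=127 R=9
Round 3 (k=49): L=9 R=191
Round 4 (k=7): L=191 R=73
Round 5 (k=40): L=73 R=208
Round 6 (k=27): L=208 R=190

Answer: 208 190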